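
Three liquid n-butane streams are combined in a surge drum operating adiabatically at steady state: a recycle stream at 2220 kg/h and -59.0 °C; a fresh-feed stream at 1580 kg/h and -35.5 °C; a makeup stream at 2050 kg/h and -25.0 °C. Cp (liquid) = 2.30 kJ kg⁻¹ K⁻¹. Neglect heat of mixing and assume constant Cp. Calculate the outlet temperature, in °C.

Adiabatic, steady state ⇒ Σ ṁᵢCp,ᵢ(T_out − Tᵢ) = 0
T_out = Σ ṁᵢCp,ᵢTᵢ / Σ ṁᵢCp,ᵢ
      = -548140 / 13455 = -40.738 °C

T_out = -40.7 °C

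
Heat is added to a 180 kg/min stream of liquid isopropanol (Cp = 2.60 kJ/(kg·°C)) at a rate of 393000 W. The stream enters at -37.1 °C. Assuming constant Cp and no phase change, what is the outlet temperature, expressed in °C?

Q = 393000 W = 23580 kJ/min
ΔT = Q/(ṁ·Cp) = 23580/(180×2.60) = 50.385 K
T_out = -37.1 + 50.385 = 13.285 °C

T_out = 13.3 °C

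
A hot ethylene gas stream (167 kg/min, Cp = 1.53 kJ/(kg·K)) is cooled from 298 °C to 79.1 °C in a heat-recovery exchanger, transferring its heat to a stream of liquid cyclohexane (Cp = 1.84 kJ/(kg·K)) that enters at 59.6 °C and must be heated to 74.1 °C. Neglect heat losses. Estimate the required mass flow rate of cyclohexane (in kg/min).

ṁ_c = 2100 kg/min

Heat released by hot stream: Q = 167 × 1.53 × (298 − 79.1) = 55931 kJ/min
Energy balance on cold side (adiabatic exchanger): Q = ṁ_c·Cp_c·(T_c,out − T_c,in)
ṁ_c = 55931 / [1.84 × (74.1 − 59.6)] = 2096.4 kg/min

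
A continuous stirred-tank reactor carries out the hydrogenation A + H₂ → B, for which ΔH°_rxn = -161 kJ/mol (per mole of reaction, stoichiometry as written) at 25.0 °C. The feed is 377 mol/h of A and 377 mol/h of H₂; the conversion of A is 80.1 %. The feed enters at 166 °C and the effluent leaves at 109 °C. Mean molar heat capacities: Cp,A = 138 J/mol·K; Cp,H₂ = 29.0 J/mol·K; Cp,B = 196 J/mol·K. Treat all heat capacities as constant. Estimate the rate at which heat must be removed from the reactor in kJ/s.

Extent of reaction ξ = 0.801 × 377 = 301.98 mol/h
Reaction term: ξ·ΔH°_rxn = 301.98 × -161 = -48618 kJ/h
Sensible, feed 166→25 °C: -8877.2 kJ/h
Outlet flows (mol/h): A 75.023, H₂ 75.023, B 301.98
Sensible, products 25→109 °C: 6024.2 kJ/h
Q = ΔH = -51471 kJ/h = -14.298 kW
Heat removed = 14.298 kJ/s

Q_out = 14.3 kJ/s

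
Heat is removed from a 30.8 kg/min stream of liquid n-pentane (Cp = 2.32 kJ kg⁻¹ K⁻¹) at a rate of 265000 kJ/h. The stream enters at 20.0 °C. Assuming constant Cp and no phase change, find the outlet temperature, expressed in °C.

Q = 265000 kJ/h = 4416.7 kJ/min
ΔT = Q/(ṁ·Cp) = 4416.7/(30.8×2.32) = 61.81 K
T_out = 20.0 − 61.81 = -41.81 °C

T_out = -41.8 °C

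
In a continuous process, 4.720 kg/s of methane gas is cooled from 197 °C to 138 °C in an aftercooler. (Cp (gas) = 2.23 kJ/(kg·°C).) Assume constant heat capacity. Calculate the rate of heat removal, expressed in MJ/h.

Q_c = 2240 MJ/h

Q = ṁ·Cp·ΔT = 4.720 × 2.23 × (138 − 197) = -621.01 kJ/s
Cooling duty = 2235.6 MJ/h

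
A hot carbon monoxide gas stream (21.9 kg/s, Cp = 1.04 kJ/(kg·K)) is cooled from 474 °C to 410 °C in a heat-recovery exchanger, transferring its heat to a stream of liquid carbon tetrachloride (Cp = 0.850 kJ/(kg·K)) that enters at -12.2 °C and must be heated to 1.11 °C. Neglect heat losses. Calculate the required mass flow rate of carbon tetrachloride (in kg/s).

Heat released by hot stream: Q = 21.9 × 1.04 × (474 − 410) = 1457.7 kJ/s
Energy balance on cold side (adiabatic exchanger): Q = ṁ_c·Cp_c·(T_c,out − T_c,in)
ṁ_c = 1457.7 / [0.850 × (1.11 − -12.2)] = 128.84 kg/s

ṁ_c = 129 kg/s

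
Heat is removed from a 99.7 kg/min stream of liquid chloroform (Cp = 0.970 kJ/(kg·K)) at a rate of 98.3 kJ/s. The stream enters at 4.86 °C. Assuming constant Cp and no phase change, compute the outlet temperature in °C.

Q = 98.3 kJ/s = 5898 kJ/min
ΔT = Q/(ṁ·Cp) = 5898/(99.7×0.970) = 60.987 K
T_out = 4.86 − 60.987 = -56.127 °C

T_out = -56.1 °C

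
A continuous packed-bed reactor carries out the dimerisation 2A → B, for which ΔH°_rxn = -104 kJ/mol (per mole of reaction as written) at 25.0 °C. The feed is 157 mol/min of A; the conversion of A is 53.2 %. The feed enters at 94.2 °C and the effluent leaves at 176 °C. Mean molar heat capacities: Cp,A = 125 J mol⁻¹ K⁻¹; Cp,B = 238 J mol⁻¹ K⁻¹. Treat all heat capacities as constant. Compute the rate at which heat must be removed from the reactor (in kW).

Extent of reaction ξ = 0.532 × 157 / 2 = 41.762 mol/min
Reaction term: ξ·ΔH°_rxn = 41.762 × -104 = -4343.2 kJ/min
Sensible, feed 94.2→25 °C: -1358 kJ/min
Outlet flows (mol/min): A 73.476, B 41.762
Sensible, products 25→176 °C: 2887.7 kJ/min
Q = ΔH = -2813.6 kJ/min = -46.893 kW
Heat removed = 46.893 kW

Q_out = 46.9 kW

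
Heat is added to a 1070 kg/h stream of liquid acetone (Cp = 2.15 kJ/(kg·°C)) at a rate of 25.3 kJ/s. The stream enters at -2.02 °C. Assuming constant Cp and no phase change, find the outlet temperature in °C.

Q = 25.3 kJ/s = 91080 kJ/h
ΔT = Q/(ṁ·Cp) = 91080/(1070×2.15) = 39.591 K
T_out = -2.02 + 39.591 = 37.571 °C

T_out = 37.6 °C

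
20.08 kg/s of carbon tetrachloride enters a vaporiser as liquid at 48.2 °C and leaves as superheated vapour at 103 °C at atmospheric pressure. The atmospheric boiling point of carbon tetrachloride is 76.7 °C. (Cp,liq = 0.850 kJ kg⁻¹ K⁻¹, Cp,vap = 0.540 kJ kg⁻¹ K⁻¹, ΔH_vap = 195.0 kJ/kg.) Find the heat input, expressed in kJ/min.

liquid 48.2→76.7 °C: 24.225 kJ/kg
vaporisation at 76.7 °C: 195 kJ/kg
vapour 76.7→103 °C: 14.202 kJ/kg
Δh = 24.225 + 195 + 14.202 = 233.43 kJ/kg
Q = ṁ·Δh = 20.08 kg/s × 233.43 kJ/kg = 4687.2 kJ/s
|Q| = 4687.2 kW = 281230 kJ/min

Q = 281000 kJ/min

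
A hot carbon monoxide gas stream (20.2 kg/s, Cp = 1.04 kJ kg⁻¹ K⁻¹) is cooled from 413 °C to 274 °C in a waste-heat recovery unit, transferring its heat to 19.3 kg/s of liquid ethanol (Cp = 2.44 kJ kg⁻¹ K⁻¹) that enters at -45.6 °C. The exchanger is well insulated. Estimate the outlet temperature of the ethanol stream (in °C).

Heat released by hot stream: Q = 20.2 × 1.04 × (413 − 274) = 2920.1 kJ/s
Energy balance on cold side (adiabatic exchanger): Q = ṁ_c·Cp_c·(T_c,out − T_c,in)
T_c,out = -45.6 + 2920.1/(19.3 × 2.44) = 16.409 °C

T_c,out = 16.4 °C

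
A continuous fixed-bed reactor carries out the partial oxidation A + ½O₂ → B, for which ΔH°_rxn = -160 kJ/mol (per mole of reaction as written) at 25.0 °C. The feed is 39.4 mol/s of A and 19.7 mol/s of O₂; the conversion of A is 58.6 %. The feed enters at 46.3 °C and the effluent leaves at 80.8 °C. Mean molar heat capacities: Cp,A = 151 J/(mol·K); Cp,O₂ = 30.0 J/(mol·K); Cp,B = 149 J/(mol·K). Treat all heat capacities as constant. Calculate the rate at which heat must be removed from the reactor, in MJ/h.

Extent of reaction ξ = 0.586 × 39.4 = 23.088 mol/s
Reaction term: ξ·ΔH°_rxn = 23.088 × -160 = -3694.1 kJ/s
Sensible, feed 46.3→25 °C: -139.31 kJ/s
Outlet flows (mol/s): A 16.312, O₂ 8.1558, B 23.088
Sensible, products 25→80.8 °C: 343.05 kJ/s
Q = ΔH = -3490.4 kJ/s = -3490.4 kW
Heat removed = 12565 MJ/h

Q_out = 12600 MJ/h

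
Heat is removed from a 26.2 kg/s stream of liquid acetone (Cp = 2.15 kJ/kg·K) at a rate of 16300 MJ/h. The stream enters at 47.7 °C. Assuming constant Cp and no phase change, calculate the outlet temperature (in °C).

Q = 16300 MJ/h = 4527.8 kJ/s
ΔT = Q/(ṁ·Cp) = 4527.8/(26.2×2.15) = 80.38 K
T_out = 47.7 − 80.38 = -32.68 °C

T_out = -32.7 °C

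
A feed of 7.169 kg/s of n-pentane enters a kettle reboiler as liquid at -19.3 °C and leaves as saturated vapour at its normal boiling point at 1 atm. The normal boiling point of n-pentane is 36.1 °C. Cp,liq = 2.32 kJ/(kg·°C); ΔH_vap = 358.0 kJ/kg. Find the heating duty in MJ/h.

liquid -19.3→36.1 °C: 128.53 kJ/kg
vaporisation at 36.1 °C: 358 kJ/kg
Δh = 128.53 + 358 = 486.53 kJ/kg
Q = ṁ·Δh = 7.169 kg/s × 486.53 kJ/kg = 3487.9 kJ/s
|Q| = 3487.9 kW = 12557 MJ/h

Q = 12600 MJ/h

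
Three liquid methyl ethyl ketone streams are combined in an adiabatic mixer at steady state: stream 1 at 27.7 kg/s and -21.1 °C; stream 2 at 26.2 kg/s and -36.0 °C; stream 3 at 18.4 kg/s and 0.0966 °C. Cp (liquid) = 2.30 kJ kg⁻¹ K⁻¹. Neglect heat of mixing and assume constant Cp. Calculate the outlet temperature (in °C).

T_out = -21.1 °C

Energy balance with Q = 0: Σ ṁᵢCp,ᵢ(T_out − Tᵢ) = 0
Σ ṁᵢCp,ᵢTᵢ = 27.7×2.30×-21.1 + 26.2×2.30×-36.0 + 18.4×2.30×0.0966 = -3509.6
Σ ṁᵢCp,ᵢ = 27.7×2.30 + 26.2×2.30 + 18.4×2.30 = 166.29
T_out = -3509.6 / 166.29 = -21.105 °C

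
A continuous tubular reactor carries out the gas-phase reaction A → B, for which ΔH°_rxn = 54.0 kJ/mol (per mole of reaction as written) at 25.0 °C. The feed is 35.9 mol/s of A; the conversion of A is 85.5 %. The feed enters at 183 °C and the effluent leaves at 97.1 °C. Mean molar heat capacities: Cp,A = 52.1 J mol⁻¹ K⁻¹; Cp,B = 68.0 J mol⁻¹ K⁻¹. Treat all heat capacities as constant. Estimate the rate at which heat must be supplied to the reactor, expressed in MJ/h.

Q_in = 5520 MJ/h

Extent of reaction ξ = 0.855 × 35.9 = 30.694 mol/s
Reaction term: ξ·ΔH°_rxn = 30.694 × 54.0 = 1657.5 kJ/s
Sensible, feed 183→25 °C: -295.52 kJ/s
Outlet flows (mol/s): A 5.2055, B 30.694
Sensible, products 25→97.1 °C: 170.04 kJ/s
Q = ΔH = 1532 kJ/s = 1532 kW
Heat supplied = 5515.3 MJ/h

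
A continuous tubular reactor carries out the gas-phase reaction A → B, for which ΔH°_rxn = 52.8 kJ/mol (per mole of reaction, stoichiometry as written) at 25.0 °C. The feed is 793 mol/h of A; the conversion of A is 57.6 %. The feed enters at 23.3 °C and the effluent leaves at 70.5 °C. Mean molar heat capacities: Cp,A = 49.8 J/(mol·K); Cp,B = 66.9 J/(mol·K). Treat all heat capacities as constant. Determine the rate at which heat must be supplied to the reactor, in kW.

Extent of reaction ξ = 0.576 × 793 = 456.77 mol/h
Reaction term: ξ·ΔH°_rxn = 456.77 × 52.8 = 24117 kJ/h
Sensible, feed 23.3→25 °C: 67.135 kJ/h
Outlet flows (mol/h): A 336.23, B 456.77
Sensible, products 25→70.5 °C: 2152.2 kJ/h
Q = ΔH = 26337 kJ/h = 7.3158 kW
Heat supplied = 7.3158 kW

Q_in = 7.32 kW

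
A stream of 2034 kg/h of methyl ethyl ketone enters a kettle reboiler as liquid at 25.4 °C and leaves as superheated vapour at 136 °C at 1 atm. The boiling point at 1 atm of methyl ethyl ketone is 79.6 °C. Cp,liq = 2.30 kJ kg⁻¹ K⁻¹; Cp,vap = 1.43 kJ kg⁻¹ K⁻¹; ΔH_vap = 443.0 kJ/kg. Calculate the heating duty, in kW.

liquid 25.4→79.6 °C: 124.66 kJ/kg
vaporisation at 79.6 °C: 443 kJ/kg
vapour 79.6→136 °C: 80.652 kJ/kg
Δh = 124.66 + 443 + 80.652 = 648.31 kJ/kg
Q = ṁ·Δh = 2034 kg/h × 648.31 kJ/kg = 1.3187e+06 kJ/h
|Q| = 366.3 kW

Q = 366 kW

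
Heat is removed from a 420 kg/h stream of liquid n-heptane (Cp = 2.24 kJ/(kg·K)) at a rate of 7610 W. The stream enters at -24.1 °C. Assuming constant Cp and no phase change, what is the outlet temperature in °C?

T_out = -53.2 °C

Q = 7610 W = 27396 kJ/h
ΔT = Q/(ṁ·Cp) = 27396/(420×2.24) = 29.12 K
T_out = -24.1 − 29.12 = -53.22 °C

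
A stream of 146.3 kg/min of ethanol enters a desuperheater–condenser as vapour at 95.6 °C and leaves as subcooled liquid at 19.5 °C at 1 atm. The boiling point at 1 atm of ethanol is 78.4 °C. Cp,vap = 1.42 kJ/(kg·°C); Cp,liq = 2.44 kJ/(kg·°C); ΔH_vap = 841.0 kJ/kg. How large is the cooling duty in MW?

Q_c = 2.46 MW

vapour 95.6→78.4 °C: -24.424 kJ/kg
condensation at 78.4 °C: -841 kJ/kg
liquid 78.4→19.5 °C: -143.72 kJ/kg
Δh = -24.424 + -841 + -143.72 = -1009.1 kJ/kg
Q = ṁ·Δh = 146.3 kg/min × -1009.1 kJ/kg = -147640 kJ/min
|Q| = 2460.6 kW = 2.4606 MW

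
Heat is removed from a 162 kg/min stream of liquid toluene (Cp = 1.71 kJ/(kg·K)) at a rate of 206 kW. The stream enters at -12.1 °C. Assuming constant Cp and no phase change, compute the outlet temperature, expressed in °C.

T_out = -56.7 °C

Q = 206 kW = 12360 kJ/min
ΔT = Q/(ṁ·Cp) = 12360/(162×1.71) = 44.618 K
T_out = -12.1 − 44.618 = -56.718 °C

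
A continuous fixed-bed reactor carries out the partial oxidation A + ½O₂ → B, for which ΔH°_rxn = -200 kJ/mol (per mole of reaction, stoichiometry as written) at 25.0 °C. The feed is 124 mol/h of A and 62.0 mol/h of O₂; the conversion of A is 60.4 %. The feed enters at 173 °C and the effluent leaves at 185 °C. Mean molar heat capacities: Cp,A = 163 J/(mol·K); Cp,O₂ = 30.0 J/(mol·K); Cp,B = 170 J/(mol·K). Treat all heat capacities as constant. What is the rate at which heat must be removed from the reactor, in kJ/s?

Q_out = 4.11 kJ/s

Extent of reaction ξ = 0.604 × 124 = 74.896 mol/h
Reaction term: ξ·ΔH°_rxn = 74.896 × -200 = -14979 kJ/h
Sensible, feed 173→25 °C: -3266.7 kJ/h
Outlet flows (mol/h): A 49.104, O₂ 24.552, B 74.896
Sensible, products 25→185 °C: 3435.7 kJ/h
Q = ΔH = -14810 kJ/h = -4.1139 kW
Heat removed = 4.1139 kJ/s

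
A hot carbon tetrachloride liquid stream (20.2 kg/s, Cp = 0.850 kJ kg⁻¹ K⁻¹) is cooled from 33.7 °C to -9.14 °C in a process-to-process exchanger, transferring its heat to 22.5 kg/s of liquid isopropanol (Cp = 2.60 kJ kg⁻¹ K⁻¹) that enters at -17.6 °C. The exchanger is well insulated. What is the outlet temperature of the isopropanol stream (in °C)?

Heat released by hot stream: Q = 20.2 × 0.850 × (33.7 − -9.14) = 735.56 kJ/s
Energy balance on cold side (adiabatic exchanger): Q = ṁ_c·Cp_c·(T_c,out − T_c,in)
T_c,out = -17.6 + 735.56/(22.5 × 2.60) = -5.0263 °C

T_c,out = -5.03 °C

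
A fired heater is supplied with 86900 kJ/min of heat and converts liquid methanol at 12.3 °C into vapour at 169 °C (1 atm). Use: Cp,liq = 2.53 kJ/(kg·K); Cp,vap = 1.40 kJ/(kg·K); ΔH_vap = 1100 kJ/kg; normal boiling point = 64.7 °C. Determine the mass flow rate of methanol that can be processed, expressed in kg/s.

ṁ = 1.05 kg/s

Δh = 2.53×(64.7−12.3) + 1100 + 1.40×(169−64.7) = 1378.6 kJ/kg
Q = 86900 kJ/min = 1448.3 kJ/s = 1448.3 kJ/s
ṁ = Q/Δh = 1448.3 / 1378.6 = 1.0506 kg/s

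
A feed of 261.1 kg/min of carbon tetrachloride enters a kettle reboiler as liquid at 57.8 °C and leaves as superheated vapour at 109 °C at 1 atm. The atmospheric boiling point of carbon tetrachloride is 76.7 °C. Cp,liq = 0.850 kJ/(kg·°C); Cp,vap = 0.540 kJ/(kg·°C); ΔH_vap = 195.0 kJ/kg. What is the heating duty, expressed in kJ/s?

liquid 57.8→76.7 °C: 16.065 kJ/kg
vaporisation at 76.7 °C: 195 kJ/kg
vapour 76.7→109 °C: 17.442 kJ/kg
Δh = 16.065 + 195 + 17.442 = 228.51 kJ/kg
Q = ṁ·Δh = 261.1 kg/min × 228.51 kJ/kg = 59663 kJ/min
|Q| = 994.39 kW

Q = 994 kJ/s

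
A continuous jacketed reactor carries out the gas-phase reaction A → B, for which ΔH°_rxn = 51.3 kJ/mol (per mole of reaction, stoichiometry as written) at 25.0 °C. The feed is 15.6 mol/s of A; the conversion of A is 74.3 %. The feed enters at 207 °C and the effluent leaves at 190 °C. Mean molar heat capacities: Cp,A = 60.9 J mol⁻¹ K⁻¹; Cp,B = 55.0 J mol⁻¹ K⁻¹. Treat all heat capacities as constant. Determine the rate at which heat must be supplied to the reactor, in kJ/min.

Q_in = 34000 kJ/min

Extent of reaction ξ = 0.743 × 15.6 = 11.591 mol/s
Reaction term: ξ·ΔH°_rxn = 11.591 × 51.3 = 594.61 kJ/s
Sensible, feed 207→25 °C: -172.91 kJ/s
Outlet flows (mol/s): A 4.0092, B 11.591
Sensible, products 25→190 °C: 145.47 kJ/s
Q = ΔH = 567.17 kJ/s = 567.17 kW
Heat supplied = 34030 kJ/min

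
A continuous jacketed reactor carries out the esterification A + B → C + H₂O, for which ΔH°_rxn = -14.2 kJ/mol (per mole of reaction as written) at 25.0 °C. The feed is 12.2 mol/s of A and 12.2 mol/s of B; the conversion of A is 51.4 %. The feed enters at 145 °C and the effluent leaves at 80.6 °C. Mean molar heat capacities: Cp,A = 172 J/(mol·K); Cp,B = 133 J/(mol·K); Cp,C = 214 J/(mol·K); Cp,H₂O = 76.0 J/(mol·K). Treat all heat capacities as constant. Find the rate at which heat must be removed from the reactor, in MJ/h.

Extent of reaction ξ = 0.514 × 12.2 = 6.2708 mol/s
Reaction term: ξ·ΔH°_rxn = 6.2708 × -14.2 = -89.045 kJ/s
Sensible, feed 145→25 °C: -446.52 kJ/s
Outlet flows (mol/s): A 5.9292, B 5.9292, C 6.2708, H₂O 6.2708
Sensible, products 25→80.6 °C: 201.66 kJ/s
Q = ΔH = -333.91 kJ/s = -333.91 kW
Heat removed = 1202.1 MJ/h

Q_out = 1200 MJ/h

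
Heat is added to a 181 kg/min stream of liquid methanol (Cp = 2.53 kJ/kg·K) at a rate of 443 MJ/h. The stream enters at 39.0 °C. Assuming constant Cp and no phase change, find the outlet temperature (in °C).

T_out = 55.1 °C

Q = 443 MJ/h = 7383.3 kJ/min
ΔT = Q/(ṁ·Cp) = 7383.3/(181×2.53) = 16.123 K
T_out = 39.0 + 16.123 = 55.123 °C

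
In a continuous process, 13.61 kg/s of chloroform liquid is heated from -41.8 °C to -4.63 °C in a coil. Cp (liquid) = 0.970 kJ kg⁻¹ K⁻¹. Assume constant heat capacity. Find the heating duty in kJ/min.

Q = 29400 kJ/min

Q = ṁ·Cp·ΔT = 13.61 × 0.970 × (-4.63 − -41.8) = 490.71 kJ/s
Heating duty = 29442 kJ/min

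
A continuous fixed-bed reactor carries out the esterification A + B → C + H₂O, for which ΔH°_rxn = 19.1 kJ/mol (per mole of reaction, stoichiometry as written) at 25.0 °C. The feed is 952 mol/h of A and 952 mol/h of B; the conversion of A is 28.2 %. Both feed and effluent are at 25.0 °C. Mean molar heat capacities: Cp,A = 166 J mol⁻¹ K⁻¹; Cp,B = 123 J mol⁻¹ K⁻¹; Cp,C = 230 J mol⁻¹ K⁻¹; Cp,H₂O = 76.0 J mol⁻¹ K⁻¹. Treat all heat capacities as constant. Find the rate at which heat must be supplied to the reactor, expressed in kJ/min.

Extent of reaction ξ = 0.282 × 952 = 268.46 mol/h
Reaction term: ξ·ΔH°_rxn = 268.46 × 19.1 = 5127.7 kJ/h
Q = ΔH = 5127.7 kJ/h = 1.4244 kW
Heat supplied = 85.461 kJ/min

Q_in = 85.5 kJ/min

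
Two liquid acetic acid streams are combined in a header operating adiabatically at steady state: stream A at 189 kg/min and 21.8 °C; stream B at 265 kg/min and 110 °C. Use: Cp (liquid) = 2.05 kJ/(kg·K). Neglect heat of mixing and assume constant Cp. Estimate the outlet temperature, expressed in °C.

T_out = 73.3 °C

Energy balance with Q = 0: Σ ṁᵢCp,ᵢ(T_out − Tᵢ) = 0
T_out = Σ ṁᵢCp,ᵢTᵢ / Σ ṁᵢCp,ᵢ
      = 68204 / 930.7 = 73.282 °C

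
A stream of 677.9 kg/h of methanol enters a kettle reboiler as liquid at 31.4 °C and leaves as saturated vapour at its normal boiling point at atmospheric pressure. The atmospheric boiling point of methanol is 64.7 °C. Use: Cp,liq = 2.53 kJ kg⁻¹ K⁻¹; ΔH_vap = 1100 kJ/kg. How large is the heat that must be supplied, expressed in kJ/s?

liquid 31.4→64.7 °C: 84.249 kJ/kg
vaporisation at 64.7 °C: 1100 kJ/kg
Δh = 84.249 + 1100 = 1184.2 kJ/kg
Q = ṁ·Δh = 677.9 kg/h × 1184.2 kJ/kg = 802800 kJ/h
|Q| = 223 kW

Q = 223 kJ/s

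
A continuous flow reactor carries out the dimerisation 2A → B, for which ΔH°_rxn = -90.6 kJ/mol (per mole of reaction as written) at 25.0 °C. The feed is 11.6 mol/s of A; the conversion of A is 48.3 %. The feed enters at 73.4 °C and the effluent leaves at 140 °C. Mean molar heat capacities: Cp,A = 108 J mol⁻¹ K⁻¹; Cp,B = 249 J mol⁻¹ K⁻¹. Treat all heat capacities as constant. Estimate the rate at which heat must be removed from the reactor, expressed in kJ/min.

Q_out = 9580 kJ/min

Extent of reaction ξ = 0.483 × 11.6 / 2 = 2.8014 mol/s
Reaction term: ξ·ΔH°_rxn = 2.8014 × -90.6 = -253.81 kJ/s
Sensible, feed 73.4→25 °C: -60.636 kJ/s
Outlet flows (mol/s): A 5.9972, B 2.8014
Sensible, products 25→140 °C: 154.7 kJ/s
Q = ΔH = -159.74 kJ/s = -159.74 kW
Heat removed = 9584.3 kJ/min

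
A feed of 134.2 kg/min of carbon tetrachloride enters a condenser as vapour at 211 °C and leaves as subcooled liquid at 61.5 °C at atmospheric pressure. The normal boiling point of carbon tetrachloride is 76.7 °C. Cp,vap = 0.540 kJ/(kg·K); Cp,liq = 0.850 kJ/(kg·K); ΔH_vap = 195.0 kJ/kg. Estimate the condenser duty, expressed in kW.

vapour 211→76.7 °C: -72.522 kJ/kg
condensation at 76.7 °C: -195 kJ/kg
liquid 76.7→61.5 °C: -12.92 kJ/kg
Δh = -72.522 + -195 + -12.92 = -280.44 kJ/kg
Q = ṁ·Δh = 134.2 kg/min × -280.44 kJ/kg = -37635 kJ/min
|Q| = 627.26 kW

Q_c = 627 kW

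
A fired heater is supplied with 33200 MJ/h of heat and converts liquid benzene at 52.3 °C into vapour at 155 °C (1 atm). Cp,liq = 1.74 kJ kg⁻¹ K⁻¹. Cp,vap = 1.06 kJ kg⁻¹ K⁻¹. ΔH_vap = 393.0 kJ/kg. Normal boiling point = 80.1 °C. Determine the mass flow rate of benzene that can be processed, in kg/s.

ṁ = 17.7 kg/s

Δh = 1.74×(80.1−52.3) + 393.0 + 1.06×(155−80.1) = 520.77 kJ/kg
Q = 33200 MJ/h = 9222.2 kJ/s = 9222.2 kJ/s
ṁ = Q/Δh = 9222.2 / 520.77 = 17.709 kg/s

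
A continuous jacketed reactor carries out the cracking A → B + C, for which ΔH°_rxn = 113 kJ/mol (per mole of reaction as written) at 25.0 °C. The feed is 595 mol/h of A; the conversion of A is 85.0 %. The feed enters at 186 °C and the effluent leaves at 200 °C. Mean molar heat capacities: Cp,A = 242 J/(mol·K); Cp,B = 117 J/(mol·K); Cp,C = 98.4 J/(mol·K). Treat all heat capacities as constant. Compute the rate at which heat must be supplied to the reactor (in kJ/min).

Q_in = 947 kJ/min

Extent of reaction ξ = 0.850 × 595 = 505.75 mol/h
Reaction term: ξ·ΔH°_rxn = 505.75 × 113 = 57150 kJ/h
Sensible, feed 186→25 °C: -23182 kJ/h
Outlet flows (mol/h): A 89.25, B 505.75, C 505.75
Sensible, products 25→200 °C: 22844 kJ/h
Q = ΔH = 56811 kJ/h = 15.781 kW
Heat supplied = 946.86 kJ/min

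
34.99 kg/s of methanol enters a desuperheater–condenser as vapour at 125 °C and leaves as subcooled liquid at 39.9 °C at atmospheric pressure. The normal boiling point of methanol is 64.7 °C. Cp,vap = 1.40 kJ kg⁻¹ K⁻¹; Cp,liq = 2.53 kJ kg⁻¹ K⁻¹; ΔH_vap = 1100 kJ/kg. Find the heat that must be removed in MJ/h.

Q_c = 157000 MJ/h

vapour 125→64.7 °C: -84.42 kJ/kg
condensation at 64.7 °C: -1100 kJ/kg
liquid 64.7→39.9 °C: -62.744 kJ/kg
Δh = -84.42 + -1100 + -62.744 = -1247.2 kJ/kg
Q = ṁ·Δh = 34.99 kg/s × -1247.2 kJ/kg = -43638 kJ/s
|Q| = 43638 kW = 157100 MJ/h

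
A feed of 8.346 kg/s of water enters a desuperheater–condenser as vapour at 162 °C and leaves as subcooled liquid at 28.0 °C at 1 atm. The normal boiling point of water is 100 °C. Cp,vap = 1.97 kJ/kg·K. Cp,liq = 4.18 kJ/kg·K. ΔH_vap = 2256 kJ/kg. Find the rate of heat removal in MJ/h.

Q_c = 80500 MJ/h

vapour 162→100 °C: -122.14 kJ/kg
condensation at 100 °C: -2256 kJ/kg
liquid 100→28.0 °C: -300.96 kJ/kg
Δh = -122.14 + -2256 + -300.96 = -2679.1 kJ/kg
Q = ṁ·Δh = 8.346 kg/s × -2679.1 kJ/kg = -22360 kJ/s
|Q| = 22360 kW = 80495 MJ/h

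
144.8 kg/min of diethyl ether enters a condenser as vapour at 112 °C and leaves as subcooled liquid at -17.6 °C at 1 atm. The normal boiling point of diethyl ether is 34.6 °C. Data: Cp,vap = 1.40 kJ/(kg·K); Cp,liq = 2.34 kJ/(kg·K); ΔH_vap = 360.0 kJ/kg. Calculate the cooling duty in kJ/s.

Q_c = 1430 kJ/s

vapour 112→34.6 °C: -108.36 kJ/kg
condensation at 34.6 °C: -360 kJ/kg
liquid 34.6→-17.6 °C: -122.15 kJ/kg
Δh = -108.36 + -360 + -122.15 = -590.51 kJ/kg
Q = ṁ·Δh = 144.8 kg/min × -590.51 kJ/kg = -85506 kJ/min
|Q| = 1425.1 kW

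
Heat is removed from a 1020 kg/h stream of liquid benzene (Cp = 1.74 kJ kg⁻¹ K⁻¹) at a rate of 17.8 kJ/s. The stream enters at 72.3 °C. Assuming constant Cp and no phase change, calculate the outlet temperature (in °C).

T_out = 36.2 °C

Q = 17.8 kJ/s = 64080 kJ/h
ΔT = Q/(ṁ·Cp) = 64080/(1020×1.74) = 36.105 K
T_out = 72.3 − 36.105 = 36.195 °C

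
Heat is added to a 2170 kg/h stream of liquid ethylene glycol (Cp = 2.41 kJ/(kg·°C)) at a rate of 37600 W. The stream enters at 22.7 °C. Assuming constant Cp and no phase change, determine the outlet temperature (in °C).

T_out = 48.6 °C

Q = 37600 W = 135360 kJ/h
ΔT = Q/(ṁ·Cp) = 135360/(2170×2.41) = 25.883 K
T_out = 22.7 + 25.883 = 48.583 °C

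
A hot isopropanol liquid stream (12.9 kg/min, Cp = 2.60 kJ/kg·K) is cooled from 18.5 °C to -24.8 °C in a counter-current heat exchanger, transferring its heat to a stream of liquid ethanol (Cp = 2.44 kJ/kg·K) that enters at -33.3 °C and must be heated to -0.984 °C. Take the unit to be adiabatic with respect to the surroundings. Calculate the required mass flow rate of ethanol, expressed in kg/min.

ṁ_c = 18.4 kg/min

Heat released by hot stream: Q = 12.9 × 2.60 × (18.5 − -24.8) = 1452.3 kJ/min
Energy balance on cold side (adiabatic exchanger): Q = ṁ_c·Cp_c·(T_c,out − T_c,in)
ṁ_c = 1452.3 / [2.44 × (-0.984 − -33.3)] = 18.418 kg/min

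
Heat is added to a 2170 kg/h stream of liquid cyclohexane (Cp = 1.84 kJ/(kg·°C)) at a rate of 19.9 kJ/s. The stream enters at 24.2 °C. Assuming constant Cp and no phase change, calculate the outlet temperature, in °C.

T_out = 42.1 °C

Q = 19.9 kJ/s = 71640 kJ/h
ΔT = Q/(ṁ·Cp) = 71640/(2170×1.84) = 17.942 K
T_out = 24.2 + 17.942 = 42.142 °C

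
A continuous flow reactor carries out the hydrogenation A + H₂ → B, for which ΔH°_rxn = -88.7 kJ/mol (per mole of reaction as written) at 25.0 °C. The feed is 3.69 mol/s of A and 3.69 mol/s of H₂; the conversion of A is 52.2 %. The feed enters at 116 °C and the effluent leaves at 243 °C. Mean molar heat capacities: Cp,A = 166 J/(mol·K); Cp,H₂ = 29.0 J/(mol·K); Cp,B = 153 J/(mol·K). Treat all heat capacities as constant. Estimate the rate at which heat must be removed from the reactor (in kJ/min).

Q_out = 5830 kJ/min

Extent of reaction ξ = 0.522 × 3.69 = 1.9262 mol/s
Reaction term: ξ·ΔH°_rxn = 1.9262 × -88.7 = -170.85 kJ/s
Sensible, feed 116→25 °C: -65.479 kJ/s
Outlet flows (mol/s): A 1.7638, H₂ 1.7638, B 1.9262
Sensible, products 25→243 °C: 139.23 kJ/s
Q = ΔH = -97.105 kJ/s = -97.105 kW
Heat removed = 5826.3 kJ/min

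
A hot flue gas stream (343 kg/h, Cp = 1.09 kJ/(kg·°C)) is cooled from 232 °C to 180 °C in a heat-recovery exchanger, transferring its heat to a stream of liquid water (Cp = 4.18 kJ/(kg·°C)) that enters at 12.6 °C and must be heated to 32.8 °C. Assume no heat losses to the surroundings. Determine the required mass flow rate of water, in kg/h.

Heat released by hot stream: Q = 343 × 1.09 × (232 − 180) = 19441 kJ/h
Energy balance on cold side (adiabatic exchanger): Q = ṁ_c·Cp_c·(T_c,out − T_c,in)
ṁ_c = 19441 / [4.18 × (32.8 − 12.6)] = 230.25 kg/h

ṁ_c = 230 kg/h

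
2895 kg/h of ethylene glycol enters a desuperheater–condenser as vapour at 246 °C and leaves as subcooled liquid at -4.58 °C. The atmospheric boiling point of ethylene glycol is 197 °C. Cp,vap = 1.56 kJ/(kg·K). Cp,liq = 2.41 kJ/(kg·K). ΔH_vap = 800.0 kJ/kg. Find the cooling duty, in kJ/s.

vapour 246→197 °C: -76.44 kJ/kg
condensation at 197 °C: -800 kJ/kg
liquid 197→-4.58 °C: -485.81 kJ/kg
Δh = -76.44 + -800 + -485.81 = -1362.2 kJ/kg
Q = ṁ·Δh = 2895 kg/h × -1362.2 kJ/kg = -3.9437e+06 kJ/h
|Q| = 1095.5 kW

Q_c = 1100 kJ/s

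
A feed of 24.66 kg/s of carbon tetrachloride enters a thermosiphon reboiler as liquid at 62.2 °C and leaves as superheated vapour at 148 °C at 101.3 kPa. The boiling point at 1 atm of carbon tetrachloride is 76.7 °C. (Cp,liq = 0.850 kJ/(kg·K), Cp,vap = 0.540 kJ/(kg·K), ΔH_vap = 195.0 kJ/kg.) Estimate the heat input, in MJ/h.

liquid 62.2→76.7 °C: 12.325 kJ/kg
vaporisation at 76.7 °C: 195 kJ/kg
vapour 76.7→148 °C: 38.502 kJ/kg
Δh = 12.325 + 195 + 38.502 = 245.83 kJ/kg
Q = ṁ·Δh = 24.66 kg/s × 245.83 kJ/kg = 6062.1 kJ/s
|Q| = 6062.1 kW = 21824 MJ/h

Q = 21800 MJ/h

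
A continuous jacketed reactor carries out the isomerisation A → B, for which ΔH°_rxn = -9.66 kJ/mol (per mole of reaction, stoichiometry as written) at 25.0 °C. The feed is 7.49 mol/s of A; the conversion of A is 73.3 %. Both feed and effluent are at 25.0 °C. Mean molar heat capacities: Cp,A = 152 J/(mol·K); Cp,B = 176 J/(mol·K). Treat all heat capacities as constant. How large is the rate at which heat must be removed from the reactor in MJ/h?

Q_out = 191 MJ/h

Extent of reaction ξ = 0.733 × 7.49 = 5.4902 mol/s
Reaction term: ξ·ΔH°_rxn = 5.4902 × -9.66 = -53.035 kJ/s
Q = ΔH = -53.035 kJ/s = -53.035 kW
Heat removed = 190.93 MJ/h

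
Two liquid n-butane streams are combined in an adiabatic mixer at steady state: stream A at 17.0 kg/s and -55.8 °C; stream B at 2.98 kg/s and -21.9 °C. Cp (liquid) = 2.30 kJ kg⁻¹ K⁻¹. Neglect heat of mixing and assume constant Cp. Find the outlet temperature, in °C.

T_out = -50.7 °C

Adiabatic, steady state ⇒ Σ ṁᵢCp,ᵢ(T_out − Tᵢ) = 0
T_out = Σ ṁᵢCp,ᵢTᵢ / Σ ṁᵢCp,ᵢ
      = -2331.9 / 45.954 = -50.744 °C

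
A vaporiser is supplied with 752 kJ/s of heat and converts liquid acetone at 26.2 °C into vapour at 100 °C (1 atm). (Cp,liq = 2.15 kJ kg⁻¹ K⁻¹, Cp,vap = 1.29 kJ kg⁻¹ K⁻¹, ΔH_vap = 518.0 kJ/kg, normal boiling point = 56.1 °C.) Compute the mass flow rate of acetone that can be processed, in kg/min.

ṁ = 70.6 kg/min

Δh = 2.15×(56.1−26.2) + 518.0 + 1.29×(100−56.1) = 638.92 kJ/kg
Q = 752 kJ/s = 752 kJ/s = 45120 kJ/min
ṁ = Q/Δh = 45120 / 638.92 = 70.62 kg/min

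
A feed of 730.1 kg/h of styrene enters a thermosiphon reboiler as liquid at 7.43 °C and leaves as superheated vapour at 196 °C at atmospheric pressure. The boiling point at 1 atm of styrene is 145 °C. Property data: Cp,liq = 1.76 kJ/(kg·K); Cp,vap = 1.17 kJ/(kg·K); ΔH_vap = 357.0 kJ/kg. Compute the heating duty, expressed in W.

liquid 7.43→145 °C: 242.12 kJ/kg
vaporisation at 145 °C: 357 kJ/kg
vapour 145→196 °C: 59.67 kJ/kg
Δh = 242.12 + 357 + 59.67 = 658.79 kJ/kg
Q = ṁ·Δh = 730.1 kg/h × 658.79 kJ/kg = 480980 kJ/h
|Q| = 133.61 kW = 133610 W

Q = 134000 W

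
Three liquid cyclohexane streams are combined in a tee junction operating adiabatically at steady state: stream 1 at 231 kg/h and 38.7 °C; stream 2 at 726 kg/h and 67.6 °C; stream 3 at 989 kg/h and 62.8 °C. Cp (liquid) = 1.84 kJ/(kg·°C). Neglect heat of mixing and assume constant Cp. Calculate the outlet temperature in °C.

T_out = 61.7 °C

No heat crosses the boundary, so H_out = H_in.
Σ ṁᵢCp,ᵢTᵢ = 231×1.84×38.7 + 726×1.84×67.6 + 989×1.84×62.8 = 221030
Σ ṁᵢCp,ᵢ = 231×1.84 + 726×1.84 + 989×1.84 = 3580.6
T_out = 221030 / 3580.6 = 61.73 °C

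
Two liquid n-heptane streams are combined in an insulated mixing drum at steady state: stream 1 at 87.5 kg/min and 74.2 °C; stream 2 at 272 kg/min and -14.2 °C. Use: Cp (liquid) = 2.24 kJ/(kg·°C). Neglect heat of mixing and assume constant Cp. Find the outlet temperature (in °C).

T_out = 7.32 °C

No heat crosses the boundary, so H_out = H_in.
T_out = Σ ṁᵢCp,ᵢTᵢ / Σ ṁᵢCp,ᵢ
      = 5891.4 / 805.28 = 7.316 °C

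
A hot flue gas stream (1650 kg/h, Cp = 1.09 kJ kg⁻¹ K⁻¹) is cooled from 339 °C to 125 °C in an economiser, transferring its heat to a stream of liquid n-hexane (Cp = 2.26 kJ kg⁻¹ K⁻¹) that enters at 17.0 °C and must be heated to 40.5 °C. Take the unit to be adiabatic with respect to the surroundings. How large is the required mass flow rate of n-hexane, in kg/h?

ṁ_c = 7250 kg/h

Heat released by hot stream: Q = 1650 × 1.09 × (339 − 125) = 384880 kJ/h
Energy balance on cold side (adiabatic exchanger): Q = ṁ_c·Cp_c·(T_c,out − T_c,in)
ṁ_c = 384880 / [2.26 × (40.5 − 17.0)] = 7246.8 kg/h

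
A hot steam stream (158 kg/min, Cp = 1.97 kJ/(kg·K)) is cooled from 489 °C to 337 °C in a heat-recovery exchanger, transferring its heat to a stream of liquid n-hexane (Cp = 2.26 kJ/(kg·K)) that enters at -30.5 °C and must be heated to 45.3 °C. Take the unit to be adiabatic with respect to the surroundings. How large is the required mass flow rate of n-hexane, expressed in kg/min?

Heat released by hot stream: Q = 158 × 1.97 × (489 − 337) = 47312 kJ/min
Energy balance on cold side (adiabatic exchanger): Q = ṁ_c·Cp_c·(T_c,out − T_c,in)
ṁ_c = 47312 / [2.26 × (45.3 − -30.5)] = 276.18 kg/min

ṁ_c = 276 kg/min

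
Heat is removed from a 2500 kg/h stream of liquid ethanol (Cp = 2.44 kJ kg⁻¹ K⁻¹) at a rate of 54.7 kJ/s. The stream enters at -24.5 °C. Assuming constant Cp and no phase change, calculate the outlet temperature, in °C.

Q = 54.7 kJ/s = 196920 kJ/h
ΔT = Q/(ṁ·Cp) = 196920/(2500×2.44) = 32.282 K
T_out = -24.5 − 32.282 = -56.782 °C

T_out = -56.8 °C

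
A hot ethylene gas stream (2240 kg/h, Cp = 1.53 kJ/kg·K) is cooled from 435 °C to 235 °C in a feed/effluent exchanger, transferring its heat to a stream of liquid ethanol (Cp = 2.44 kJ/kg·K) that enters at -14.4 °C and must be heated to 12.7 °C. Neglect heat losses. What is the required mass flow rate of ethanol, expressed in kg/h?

ṁ_c = 10400 kg/h

Heat released by hot stream: Q = 2240 × 1.53 × (435 − 235) = 685440 kJ/h
Energy balance on cold side (adiabatic exchanger): Q = ṁ_c·Cp_c·(T_c,out − T_c,in)
ṁ_c = 685440 / [2.44 × (12.7 − -14.4)] = 10366 kg/h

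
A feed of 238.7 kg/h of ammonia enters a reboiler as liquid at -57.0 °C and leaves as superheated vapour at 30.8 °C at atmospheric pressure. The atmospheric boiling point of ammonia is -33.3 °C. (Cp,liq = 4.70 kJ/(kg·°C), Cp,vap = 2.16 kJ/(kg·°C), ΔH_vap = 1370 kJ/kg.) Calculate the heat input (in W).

Q = 107000 W

liquid -57.0→-33.3 °C: 111.39 kJ/kg
vaporisation at -33.3 °C: 1370 kJ/kg
vapour -33.3→30.8 °C: 138.46 kJ/kg
Δh = 111.39 + 1370 + 138.46 = 1619.8 kJ/kg
Q = ṁ·Δh = 238.7 kg/h × 1619.8 kJ/kg = 386660 kJ/h
|Q| = 107.4 kW = 107400 W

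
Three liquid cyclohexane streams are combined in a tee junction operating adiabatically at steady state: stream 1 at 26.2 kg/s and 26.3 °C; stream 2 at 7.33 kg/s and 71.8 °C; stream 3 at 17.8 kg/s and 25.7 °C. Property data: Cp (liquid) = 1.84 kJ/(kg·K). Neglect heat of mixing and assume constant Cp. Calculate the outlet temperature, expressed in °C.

Energy balance with Q = 0: Σ ṁᵢCp,ᵢ(T_out − Tᵢ) = 0
Σ ṁᵢCp,ᵢTᵢ = 26.2×1.84×26.3 + 7.33×1.84×71.8 + 17.8×1.84×25.7 = 3078
Σ ṁᵢCp,ᵢ = 26.2×1.84 + 7.33×1.84 + 17.8×1.84 = 94.447
T_out = 3078 / 94.447 = 32.589 °C

T_out = 32.6 °C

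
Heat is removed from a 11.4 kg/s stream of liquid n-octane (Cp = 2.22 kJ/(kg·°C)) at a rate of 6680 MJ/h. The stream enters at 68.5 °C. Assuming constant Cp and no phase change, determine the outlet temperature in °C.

T_out = -4.82 °C

Q = 6680 MJ/h = 1855.6 kJ/s
ΔT = Q/(ṁ·Cp) = 1855.6/(11.4×2.22) = 73.319 K
T_out = 68.5 − 73.319 = -4.8189 °C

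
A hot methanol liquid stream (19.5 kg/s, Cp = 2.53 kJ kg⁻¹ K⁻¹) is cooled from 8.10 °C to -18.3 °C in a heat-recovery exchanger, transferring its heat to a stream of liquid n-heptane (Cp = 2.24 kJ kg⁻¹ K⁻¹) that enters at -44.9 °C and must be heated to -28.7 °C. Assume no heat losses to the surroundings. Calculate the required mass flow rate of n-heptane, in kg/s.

ṁ_c = 35.9 kg/s

Heat released by hot stream: Q = 19.5 × 2.53 × (8.10 − -18.3) = 1302.4 kJ/s
Energy balance on cold side (adiabatic exchanger): Q = ṁ_c·Cp_c·(T_c,out − T_c,in)
ṁ_c = 1302.4 / [2.24 × (-28.7 − -44.9)] = 35.892 kg/s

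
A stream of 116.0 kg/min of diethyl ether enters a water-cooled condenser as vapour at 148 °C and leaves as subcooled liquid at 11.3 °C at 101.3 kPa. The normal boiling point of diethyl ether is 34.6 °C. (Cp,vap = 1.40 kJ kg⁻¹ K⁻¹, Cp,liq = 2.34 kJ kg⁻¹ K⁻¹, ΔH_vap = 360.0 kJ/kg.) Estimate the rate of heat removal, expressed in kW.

Q_c = 1110 kW

vapour 148→34.6 °C: -158.76 kJ/kg
condensation at 34.6 °C: -360 kJ/kg
liquid 34.6→11.3 °C: -54.522 kJ/kg
Δh = -158.76 + -360 + -54.522 = -573.28 kJ/kg
Q = ṁ·Δh = 116.0 kg/min × -573.28 kJ/kg = -66501 kJ/min
|Q| = 1108.3 kW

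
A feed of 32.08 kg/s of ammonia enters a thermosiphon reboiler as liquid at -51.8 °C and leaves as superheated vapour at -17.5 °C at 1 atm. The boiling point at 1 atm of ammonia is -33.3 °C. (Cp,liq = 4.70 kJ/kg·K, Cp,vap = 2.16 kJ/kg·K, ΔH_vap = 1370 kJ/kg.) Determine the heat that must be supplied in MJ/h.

liquid -51.8→-33.3 °C: 86.95 kJ/kg
vaporisation at -33.3 °C: 1370 kJ/kg
vapour -33.3→-17.5 °C: 34.128 kJ/kg
Δh = 86.95 + 1370 + 34.128 = 1491.1 kJ/kg
Q = ṁ·Δh = 32.08 kg/s × 1491.1 kJ/kg = 47834 kJ/s
|Q| = 47834 kW = 172200 MJ/h

Q = 172000 MJ/h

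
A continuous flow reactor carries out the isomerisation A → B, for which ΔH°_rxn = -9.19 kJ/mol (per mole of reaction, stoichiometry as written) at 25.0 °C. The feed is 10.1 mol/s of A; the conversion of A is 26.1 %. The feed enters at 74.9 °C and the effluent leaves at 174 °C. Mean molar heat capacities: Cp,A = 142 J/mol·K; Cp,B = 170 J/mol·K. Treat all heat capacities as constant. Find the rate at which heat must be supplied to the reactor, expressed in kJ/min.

Extent of reaction ξ = 0.261 × 10.1 = 2.6361 mol/s
Reaction term: ξ·ΔH°_rxn = 2.6361 × -9.19 = -24.226 kJ/s
Sensible, feed 74.9→25 °C: -71.567 kJ/s
Outlet flows (mol/s): A 7.4639, B 2.6361
Sensible, products 25→174 °C: 224.69 kJ/s
Q = ΔH = 128.9 kJ/s = 128.9 kW
Heat supplied = 7734.1 kJ/min

Q_in = 7730 kJ/min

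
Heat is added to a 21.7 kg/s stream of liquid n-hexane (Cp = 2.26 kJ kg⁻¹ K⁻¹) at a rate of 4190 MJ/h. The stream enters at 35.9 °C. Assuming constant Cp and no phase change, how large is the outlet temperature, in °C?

Q = 4190 MJ/h = 1163.9 kJ/s
ΔT = Q/(ṁ·Cp) = 1163.9/(21.7×2.26) = 23.732 K
T_out = 35.9 + 23.732 = 59.632 °C

T_out = 59.6 °C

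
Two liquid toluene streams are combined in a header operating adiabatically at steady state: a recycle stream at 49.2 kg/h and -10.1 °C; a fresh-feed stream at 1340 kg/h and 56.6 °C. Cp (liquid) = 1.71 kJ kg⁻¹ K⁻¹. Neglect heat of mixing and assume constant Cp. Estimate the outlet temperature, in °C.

T_out = 54.2 °C

Adiabatic, steady state ⇒ Σ ṁᵢCp,ᵢ(T_out − Tᵢ) = 0
T_out = Σ ṁᵢCp,ᵢTᵢ / Σ ṁᵢCp,ᵢ
      = 128840 / 2375.5 = 54.238 °C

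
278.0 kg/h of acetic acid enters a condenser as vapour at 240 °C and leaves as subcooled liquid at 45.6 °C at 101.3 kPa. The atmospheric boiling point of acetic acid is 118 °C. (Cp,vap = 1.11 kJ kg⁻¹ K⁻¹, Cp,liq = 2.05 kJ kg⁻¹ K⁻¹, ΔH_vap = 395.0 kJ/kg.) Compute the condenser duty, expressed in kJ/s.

Q_c = 52.4 kJ/s

vapour 240→118 °C: -135.42 kJ/kg
condensation at 118 °C: -395 kJ/kg
liquid 118→45.6 °C: -148.42 kJ/kg
Δh = -135.42 + -395 + -148.42 = -678.84 kJ/kg
Q = ṁ·Δh = 278.0 kg/h × -678.84 kJ/kg = -188720 kJ/h
|Q| = 52.422 kW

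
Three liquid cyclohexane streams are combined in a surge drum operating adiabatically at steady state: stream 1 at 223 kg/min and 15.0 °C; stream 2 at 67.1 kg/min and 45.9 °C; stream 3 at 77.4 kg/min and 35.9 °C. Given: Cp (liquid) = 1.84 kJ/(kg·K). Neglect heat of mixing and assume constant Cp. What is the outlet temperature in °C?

No heat crosses the boundary, so H_out = H_in.
Σ ṁᵢCp,ᵢTᵢ = 223×1.84×15.0 + 67.1×1.84×45.9 + 77.4×1.84×35.9 = 16935
Σ ṁᵢCp,ᵢ = 223×1.84 + 67.1×1.84 + 77.4×1.84 = 676.2
T_out = 16935 / 676.2 = 25.044 °C

T_out = 25.0 °C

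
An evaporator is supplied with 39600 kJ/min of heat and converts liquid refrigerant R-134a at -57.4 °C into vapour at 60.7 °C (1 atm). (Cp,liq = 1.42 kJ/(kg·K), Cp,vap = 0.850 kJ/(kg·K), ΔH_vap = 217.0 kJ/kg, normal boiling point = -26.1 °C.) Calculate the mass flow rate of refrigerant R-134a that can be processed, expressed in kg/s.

Δh = 1.42×(-26.1−-57.4) + 217.0 + 0.850×(60.7−-26.1) = 335.23 kJ/kg
Q = 39600 kJ/min = 660 kJ/s = 660 kJ/s
ṁ = Q/Δh = 660 / 335.23 = 1.9688 kg/s

ṁ = 1.97 kg/s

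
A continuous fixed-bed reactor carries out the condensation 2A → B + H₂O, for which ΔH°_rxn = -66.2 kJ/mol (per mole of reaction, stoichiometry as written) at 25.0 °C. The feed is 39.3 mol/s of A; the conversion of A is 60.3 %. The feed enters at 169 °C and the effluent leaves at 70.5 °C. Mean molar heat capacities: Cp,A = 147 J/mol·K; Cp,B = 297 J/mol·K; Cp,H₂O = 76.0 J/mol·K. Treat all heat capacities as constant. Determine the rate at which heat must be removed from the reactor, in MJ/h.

Extent of reaction ξ = 0.603 × 39.3 / 2 = 11.849 mol/s
Reaction term: ξ·ΔH°_rxn = 11.849 × -66.2 = -784.4 kJ/s
Sensible, feed 169→25 °C: -831.9 kJ/s
Outlet flows (mol/s): A 15.602, B 11.849, H₂O 11.849
Sensible, products 25→70.5 °C: 305.45 kJ/s
Q = ΔH = -1310.9 kJ/s = -1310.9 kW
Heat removed = 4719.1 MJ/h

Q_out = 4720 MJ/h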